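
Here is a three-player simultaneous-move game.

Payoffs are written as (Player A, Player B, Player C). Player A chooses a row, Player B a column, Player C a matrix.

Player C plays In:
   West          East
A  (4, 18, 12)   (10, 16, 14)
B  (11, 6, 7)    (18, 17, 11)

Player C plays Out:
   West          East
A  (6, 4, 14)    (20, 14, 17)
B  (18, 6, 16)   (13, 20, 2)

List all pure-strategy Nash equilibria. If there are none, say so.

Player A against (West, In): payoffs 4, 11 → best response B.
Player A against (West, Out): payoffs 6, 18 → best response B.
Player A against (East, In): payoffs 10, 18 → best response B.
Player A against (East, Out): payoffs 20, 13 → best response A.
Player B against (A, In): payoffs 18, 16 → best response West.
Player B against (A, Out): payoffs 4, 14 → best response East.
Player B against (B, In): payoffs 6, 17 → best response East.
Player B against (B, Out): payoffs 6, 20 → best response East.
Player C against (A, West): payoffs 12, 14 → best response Out.
Player C against (A, East): payoffs 14, 17 → best response Out.
Player C against (B, West): payoffs 7, 16 → best response Out.
Player C against (B, East): payoffs 11, 2 → best response In.
Mutual best responses: (A, East, Out); (B, East, In).

(A, East, Out), (B, East, In)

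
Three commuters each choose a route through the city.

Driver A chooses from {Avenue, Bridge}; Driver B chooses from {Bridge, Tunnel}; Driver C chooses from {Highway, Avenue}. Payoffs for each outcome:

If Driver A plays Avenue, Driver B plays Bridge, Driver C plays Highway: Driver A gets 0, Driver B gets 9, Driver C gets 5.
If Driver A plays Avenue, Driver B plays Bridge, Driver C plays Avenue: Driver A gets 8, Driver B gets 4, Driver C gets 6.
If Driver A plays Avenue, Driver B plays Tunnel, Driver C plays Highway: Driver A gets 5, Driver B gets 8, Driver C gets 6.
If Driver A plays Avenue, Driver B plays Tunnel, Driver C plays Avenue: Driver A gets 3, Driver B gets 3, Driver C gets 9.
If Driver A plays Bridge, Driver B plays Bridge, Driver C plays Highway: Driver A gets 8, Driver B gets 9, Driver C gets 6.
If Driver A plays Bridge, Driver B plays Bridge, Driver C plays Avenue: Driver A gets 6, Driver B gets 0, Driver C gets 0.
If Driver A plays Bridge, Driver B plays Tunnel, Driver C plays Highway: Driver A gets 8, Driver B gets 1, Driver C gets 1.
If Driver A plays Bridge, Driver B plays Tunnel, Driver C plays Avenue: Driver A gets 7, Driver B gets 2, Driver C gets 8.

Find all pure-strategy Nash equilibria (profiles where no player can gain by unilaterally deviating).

(Avenue, Bridge, Highway): Driver A can switch to Bridge (0 → 8). Not NE.
(Avenue, Bridge, Avenue): Driver A gets 8, best alternative 6; Driver B gets 4, best alternative 3; Driver C gets 6, best alternative 5. No profitable deviation — NE.
(Avenue, Tunnel, Highway): Driver A can switch to Bridge (5 → 8). Not NE.
(Avenue, Tunnel, Avenue): Driver A can switch to Bridge (3 → 7). Not NE.
(Bridge, Bridge, Highway): Driver A gets 8, best alternative 0; Driver B gets 9, best alternative 1; Driver C gets 6, best alternative 0. No profitable deviation — NE.
(Bridge, Bridge, Avenue): Driver A can switch to Avenue (6 → 8). Not NE.
(Bridge, Tunnel, Highway): Driver B can switch to Bridge (1 → 9). Not NE.
(Bridge, Tunnel, Avenue): Driver A gets 7, best alternative 3; Driver B gets 2, best alternative 0; Driver C gets 8, best alternative 1. No profitable deviation — NE.

Pure-strategy Nash equilibria: (Avenue, Bridge, Avenue) and (Bridge, Bridge, Highway) and (Bridge, Tunnel, Avenue)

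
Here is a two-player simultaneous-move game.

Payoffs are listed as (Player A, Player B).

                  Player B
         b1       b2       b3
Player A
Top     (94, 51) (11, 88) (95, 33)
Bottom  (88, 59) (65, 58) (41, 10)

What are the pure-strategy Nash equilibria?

(Top, b1): Player B can switch to b2 (51 → 88). Not NE.
(Top, b2): Player A can switch to Bottom (11 → 65). Not NE.
(Top, b3): Player B can switch to b1 (33 → 51). Not NE.
(Bottom, b1): Player A can switch to Top (88 → 94). Not NE.
(Bottom, b2): Player B can switch to b1 (58 → 59). Not NE.
(Bottom, b3): Player A can switch to Top (41 → 95). Not NE.

There is no pure-strategy Nash equilibrium.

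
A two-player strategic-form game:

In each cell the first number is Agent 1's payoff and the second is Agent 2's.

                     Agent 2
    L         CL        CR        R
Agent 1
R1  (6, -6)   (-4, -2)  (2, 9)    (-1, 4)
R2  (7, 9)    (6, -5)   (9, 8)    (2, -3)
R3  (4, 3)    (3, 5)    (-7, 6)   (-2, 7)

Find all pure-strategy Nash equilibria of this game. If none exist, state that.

(R1, L): Agent 1 can switch to R2 (6 → 7). Not NE.
(R1, CL): Agent 1 can switch to R2 (-4 → 6). Not NE.
(R1, CR): Agent 1 can switch to R2 (2 → 9). Not NE.
(R1, R): Agent 1 can switch to R2 (-1 → 2). Not NE.
(R2, L): Agent 1 gets 7, best alternative 6; Agent 2 gets 9, best alternative 8. No profitable deviation — NE.
(R2, CL): Agent 2 can switch to L (-5 → 9). Not NE.
(R2, CR): Agent 2 can switch to L (8 → 9). Not NE.
(R2, R): Agent 2 can switch to L (-3 → 9). Not NE.
(R3, L): Agent 1 can switch to R1 (4 → 6). Not NE.
(R3, CL): Agent 1 can switch to R2 (3 → 6). Not NE.
(R3, CR): Agent 1 can switch to R1 (-7 → 2). Not NE.
(R3, R): Agent 1 can switch to R1 (-2 → -1). Not NE.

The unique pure-strategy Nash equilibrium is (R2, L).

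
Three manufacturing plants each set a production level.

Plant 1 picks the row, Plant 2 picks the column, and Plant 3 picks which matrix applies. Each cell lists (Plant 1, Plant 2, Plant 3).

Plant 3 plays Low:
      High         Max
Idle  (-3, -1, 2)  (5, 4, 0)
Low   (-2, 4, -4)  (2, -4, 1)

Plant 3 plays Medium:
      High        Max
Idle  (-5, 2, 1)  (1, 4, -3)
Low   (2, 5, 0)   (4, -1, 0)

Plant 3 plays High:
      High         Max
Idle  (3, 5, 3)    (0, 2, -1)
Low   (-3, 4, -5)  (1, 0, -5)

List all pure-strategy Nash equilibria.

(Idle, High, Low): Plant 1 can switch to Low (-3 → -2). Not NE.
(Idle, High, Medium): Plant 1 can switch to Low (-5 → 2). Not NE.
(Idle, High, High): Plant 1 gets 3, best alternative -3; Plant 2 gets 5, best alternative 2; Plant 3 gets 3, best alternative 2. No profitable deviation — NE.
(Idle, Max, Low): Plant 1 gets 5, best alternative 2; Plant 2 gets 4, best alternative -1; Plant 3 gets 0, best alternative -1. No profitable deviation — NE.
(Idle, Max, Medium): Plant 1 can switch to Low (1 → 4). Not NE.
(Idle, Max, High): Plant 1 can switch to Low (0 → 1). Not NE.
(Low, High, Low): Plant 3 can switch to Medium (-4 → 0). Not NE.
(Low, High, Medium): Plant 1 gets 2, best alternative -5; Plant 2 gets 5, best alternative -1; Plant 3 gets 0, best alternative -4. No profitable deviation — NE.
(Low, High, High): Plant 1 can switch to Idle (-3 → 3). Not NE.
(Low, Max, Low): Plant 1 can switch to Idle (2 → 5). Not NE.
(Low, Max, Medium): Plant 2 can switch to High (-1 → 5). Not NE.
(The remaining 1 profile has a profitable deviation by the same check.)

The pure Nash equilibria are (Idle, High, High); (Idle, Max, Low); (Low, High, Medium).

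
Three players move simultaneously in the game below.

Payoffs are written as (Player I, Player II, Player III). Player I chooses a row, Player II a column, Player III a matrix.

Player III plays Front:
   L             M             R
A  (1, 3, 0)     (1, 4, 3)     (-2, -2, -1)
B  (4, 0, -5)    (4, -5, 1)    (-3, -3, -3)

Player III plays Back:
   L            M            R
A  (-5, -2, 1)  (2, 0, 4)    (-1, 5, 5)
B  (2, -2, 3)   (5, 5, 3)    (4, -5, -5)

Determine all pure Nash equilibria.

Player I against (L, Front): payoffs 1, 4 → best response B.
Player I against (L, Back): payoffs -5, 2 → best response B.
Player I against (M, Front): payoffs 1, 4 → best response B.
Player I against (M, Back): payoffs 2, 5 → best response B.
Player I against (R, Front): payoffs -2, -3 → best response A.
Player I against (R, Back): payoffs -1, 4 → best response B.
Player II against (A, Front): payoffs 3, 4, -2 → best response M.
Player II against (A, Back): payoffs -2, 0, 5 → best response R.
Player II against (B, Front): payoffs 0, -5, -3 → best response L.
Player II against (B, Back): payoffs -2, 5, -5 → best response M.
Player III against (A, L): payoffs 0, 1 → best response Back.
Player III against (A, M): payoffs 3, 4 → best response Back.
Player III against (A, R): payoffs -1, 5 → best response Back.
Player III against (B, L): payoffs -5, 3 → best response Back.
Player III against (B, M): payoffs 1, 3 → best response Back.
Player III against (B, R): payoffs -3, -5 → best response Front.
Mutual best responses: (B, M, Back).

The unique pure-strategy Nash equilibrium is (B, M, Back).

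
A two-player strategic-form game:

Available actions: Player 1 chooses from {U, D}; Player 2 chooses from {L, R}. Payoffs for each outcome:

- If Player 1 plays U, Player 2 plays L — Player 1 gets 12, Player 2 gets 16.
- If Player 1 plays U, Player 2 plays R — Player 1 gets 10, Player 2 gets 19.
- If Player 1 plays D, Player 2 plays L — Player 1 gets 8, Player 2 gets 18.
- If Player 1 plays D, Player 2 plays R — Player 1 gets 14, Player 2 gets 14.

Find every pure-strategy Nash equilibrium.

There is no pure-strategy Nash equilibrium.

(U, L): Player 2 can switch to R (16 → 19). Not NE.
(U, R): Player 1 can switch to D (10 → 14). Not NE.
(D, L): Player 1 can switch to U (8 → 12). Not NE.
(D, R): Player 2 can switch to L (14 → 18). Not NE.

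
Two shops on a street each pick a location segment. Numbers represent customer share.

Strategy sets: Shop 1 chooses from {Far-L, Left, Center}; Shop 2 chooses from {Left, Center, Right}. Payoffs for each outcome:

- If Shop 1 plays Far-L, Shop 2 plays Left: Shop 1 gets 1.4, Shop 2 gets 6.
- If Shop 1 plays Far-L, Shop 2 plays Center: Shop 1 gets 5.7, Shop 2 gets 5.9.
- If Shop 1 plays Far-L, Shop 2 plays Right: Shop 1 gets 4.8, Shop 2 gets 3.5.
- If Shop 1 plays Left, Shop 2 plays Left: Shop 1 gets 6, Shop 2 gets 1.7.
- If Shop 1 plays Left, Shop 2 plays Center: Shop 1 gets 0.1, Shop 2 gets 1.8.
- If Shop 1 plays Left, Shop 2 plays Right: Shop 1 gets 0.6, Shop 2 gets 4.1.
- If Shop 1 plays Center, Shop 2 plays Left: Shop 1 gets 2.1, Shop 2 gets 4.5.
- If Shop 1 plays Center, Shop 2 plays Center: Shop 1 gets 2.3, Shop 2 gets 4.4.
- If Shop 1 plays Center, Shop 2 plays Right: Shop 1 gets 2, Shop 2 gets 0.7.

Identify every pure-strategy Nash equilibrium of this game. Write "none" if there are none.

No pure-strategy Nash equilibrium.

(Far-L, Left): Shop 1 can switch to Left (1.4 → 6). Not NE.
(Far-L, Center): Shop 2 can switch to Left (5.9 → 6). Not NE.
(Far-L, Right): Shop 2 can switch to Left (3.5 → 6). Not NE.
(Left, Left): Shop 2 can switch to Center (1.7 → 1.8). Not NE.
(Left, Center): Shop 1 can switch to Far-L (0.1 → 5.7). Not NE.
(Left, Right): Shop 1 can switch to Far-L (0.6 → 4.8). Not NE.
(Center, Left): Shop 1 can switch to Left (2.1 → 6). Not NE.
(Center, Center): Shop 1 can switch to Far-L (2.3 → 5.7). Not NE.
(Center, Right): Shop 1 can switch to Far-L (2 → 4.8). Not NE.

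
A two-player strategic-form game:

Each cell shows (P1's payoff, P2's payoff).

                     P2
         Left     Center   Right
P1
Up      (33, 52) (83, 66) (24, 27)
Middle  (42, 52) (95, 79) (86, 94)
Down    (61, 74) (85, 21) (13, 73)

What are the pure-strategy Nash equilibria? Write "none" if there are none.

(Middle, Right) and (Down, Left)

(Up, Left): P1 can switch to Middle (33 → 42). Not NE.
(Up, Center): P1 can switch to Middle (83 → 95). Not NE.
(Up, Right): P1 can switch to Middle (24 → 86). Not NE.
(Middle, Left): P1 can switch to Down (42 → 61). Not NE.
(Middle, Center): P2 can switch to Right (79 → 94). Not NE.
(Middle, Right): P1 gets 86, best alternative 24; P2 gets 94, best alternative 79. No profitable deviation — NE.
(Down, Left): P1 gets 61, best alternative 42; P2 gets 74, best alternative 73. No profitable deviation — NE.
(Down, Center): P1 can switch to Middle (85 → 95). Not NE.
(Down, Right): P1 can switch to Up (13 → 24). Not NE.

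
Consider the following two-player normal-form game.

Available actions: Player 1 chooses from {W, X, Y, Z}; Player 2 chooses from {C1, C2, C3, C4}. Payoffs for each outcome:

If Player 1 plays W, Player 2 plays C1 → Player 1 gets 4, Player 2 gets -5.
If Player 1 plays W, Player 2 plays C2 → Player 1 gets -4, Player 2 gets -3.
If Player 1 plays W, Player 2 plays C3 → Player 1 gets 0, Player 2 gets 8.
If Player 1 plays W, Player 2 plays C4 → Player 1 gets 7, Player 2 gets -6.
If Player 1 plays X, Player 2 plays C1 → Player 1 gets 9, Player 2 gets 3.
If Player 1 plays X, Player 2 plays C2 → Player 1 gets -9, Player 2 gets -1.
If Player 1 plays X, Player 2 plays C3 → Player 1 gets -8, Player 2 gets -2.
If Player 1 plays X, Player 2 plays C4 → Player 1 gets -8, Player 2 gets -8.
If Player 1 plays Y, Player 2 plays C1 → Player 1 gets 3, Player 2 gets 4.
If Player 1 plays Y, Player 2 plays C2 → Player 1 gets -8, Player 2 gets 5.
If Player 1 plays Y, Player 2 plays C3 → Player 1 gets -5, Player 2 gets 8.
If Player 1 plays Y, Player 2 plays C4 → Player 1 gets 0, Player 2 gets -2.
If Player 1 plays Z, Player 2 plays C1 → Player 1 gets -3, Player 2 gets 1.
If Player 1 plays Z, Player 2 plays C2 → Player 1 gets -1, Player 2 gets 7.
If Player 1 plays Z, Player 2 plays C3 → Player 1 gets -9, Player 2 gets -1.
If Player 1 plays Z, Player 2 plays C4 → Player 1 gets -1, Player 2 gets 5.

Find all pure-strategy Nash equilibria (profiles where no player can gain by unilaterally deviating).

(W, C1): Player 1 can switch to X (4 → 9). Not NE.
(W, C2): Player 1 can switch to Z (-4 → -1). Not NE.
(W, C3): Player 1 gets 0, best alternative -5; Player 2 gets 8, best alternative -3. No profitable deviation — NE.
(W, C4): Player 2 can switch to C1 (-6 → -5). Not NE.
(X, C1): Player 1 gets 9, best alternative 4; Player 2 gets 3, best alternative -1. No profitable deviation — NE.
(X, C2): Player 1 can switch to W (-9 → -4). Not NE.
(X, C3): Player 1 can switch to W (-8 → 0). Not NE.
(X, C4): Player 1 can switch to W (-8 → 7). Not NE.
(Y, C1): Player 1 can switch to W (3 → 4). Not NE.
(Y, C2): Player 1 can switch to W (-8 → -4). Not NE.
(Z, C2): Player 1 gets -1, best alternative -4; Player 2 gets 7, best alternative 5. No profitable deviation — NE.
(The remaining 5 profiles each have a profitable deviation by the same check.)

(W, C3), (X, C1), (Z, C2)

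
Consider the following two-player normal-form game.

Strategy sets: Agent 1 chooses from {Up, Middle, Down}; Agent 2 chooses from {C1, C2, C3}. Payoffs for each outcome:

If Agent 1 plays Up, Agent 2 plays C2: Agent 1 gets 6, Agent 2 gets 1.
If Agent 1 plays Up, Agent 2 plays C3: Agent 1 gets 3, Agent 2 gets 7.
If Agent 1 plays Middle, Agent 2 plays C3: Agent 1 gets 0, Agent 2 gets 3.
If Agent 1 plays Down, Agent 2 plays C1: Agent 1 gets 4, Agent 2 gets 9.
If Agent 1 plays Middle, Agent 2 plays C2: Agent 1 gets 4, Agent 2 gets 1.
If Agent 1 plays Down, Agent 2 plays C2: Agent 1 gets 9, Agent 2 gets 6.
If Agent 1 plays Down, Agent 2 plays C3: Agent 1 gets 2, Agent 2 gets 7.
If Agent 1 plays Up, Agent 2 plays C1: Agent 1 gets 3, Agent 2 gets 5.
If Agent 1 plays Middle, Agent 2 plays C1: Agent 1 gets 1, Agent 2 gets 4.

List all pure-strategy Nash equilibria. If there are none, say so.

Pure-strategy Nash equilibria: (Up, C3) and (Down, C1)

For each strategy profile, look for a profitable unilateral deviation.
(Up, C1): Agent 1 can switch to Down (3 → 4). Not NE.
(Up, C2): Agent 1 can switch to Down (6 → 9). Not NE.
(Up, C3): Agent 1 gets 3, best alternative 2; Agent 2 gets 7, best alternative 5. No profitable deviation — NE.
(Middle, C1): Agent 1 can switch to Up (1 → 3). Not NE.
(Middle, C2): Agent 1 can switch to Up (4 → 6). Not NE.
(Middle, C3): Agent 1 can switch to Up (0 → 3). Not NE.
(Down, C1): Agent 1 gets 4, best alternative 3; Agent 2 gets 9, best alternative 7. No profitable deviation — NE.
(Down, C2): Agent 2 can switch to C1 (6 → 9). Not NE.
(Down, C3): Agent 1 can switch to Up (2 → 3). Not NE.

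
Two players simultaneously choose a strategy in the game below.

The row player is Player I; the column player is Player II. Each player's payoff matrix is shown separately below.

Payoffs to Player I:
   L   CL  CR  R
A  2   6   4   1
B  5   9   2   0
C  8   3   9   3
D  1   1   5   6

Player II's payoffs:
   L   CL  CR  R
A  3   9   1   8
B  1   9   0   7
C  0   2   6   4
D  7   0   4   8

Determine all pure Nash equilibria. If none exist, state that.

For each player, find the best response to each opponent profile; mutual best responses are the pure NE.
Player I against L: payoffs 2, 5, 8, 1 → best response C.
Player I against CL: payoffs 6, 9, 3, 1 → best response B.
Player I against CR: payoffs 4, 2, 9, 5 → best response C.
Player I against R: payoffs 1, 0, 3, 6 → best response D.
Player II against A: payoffs 3, 9, 1, 8 → best response CL.
Player II against B: payoffs 1, 9, 0, 7 → best response CL.
Player II against C: payoffs 0, 2, 6, 4 → best response CR.
Player II against D: payoffs 7, 0, 4, 8 → best response R.
Mutual best responses: (B, CL); (C, CR); (D, R).

Pure-strategy Nash equilibria: (B, CL); (C, CR); (D, R)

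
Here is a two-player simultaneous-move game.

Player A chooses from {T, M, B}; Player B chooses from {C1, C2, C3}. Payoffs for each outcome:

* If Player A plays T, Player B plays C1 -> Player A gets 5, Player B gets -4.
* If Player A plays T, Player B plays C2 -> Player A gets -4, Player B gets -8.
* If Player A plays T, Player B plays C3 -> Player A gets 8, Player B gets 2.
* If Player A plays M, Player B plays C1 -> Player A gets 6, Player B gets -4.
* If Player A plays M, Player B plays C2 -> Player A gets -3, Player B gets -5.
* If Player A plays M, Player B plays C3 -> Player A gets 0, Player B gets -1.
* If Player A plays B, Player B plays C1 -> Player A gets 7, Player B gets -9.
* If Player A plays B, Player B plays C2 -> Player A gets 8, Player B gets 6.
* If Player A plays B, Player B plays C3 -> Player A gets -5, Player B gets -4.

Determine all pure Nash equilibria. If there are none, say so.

Player A against C1: payoffs 5, 6, 7 → best response B.
Player A against C2: payoffs -4, -3, 8 → best response B.
Player A against C3: payoffs 8, 0, -5 → best response T.
Player B against T: payoffs -4, -8, 2 → best response C3.
Player B against M: payoffs -4, -5, -1 → best response C3.
Player B against B: payoffs -9, 6, -4 → best response C2.
Mutual best responses: (T, C3); (B, C2).

The pure Nash equilibria are (T, C3), (B, C2).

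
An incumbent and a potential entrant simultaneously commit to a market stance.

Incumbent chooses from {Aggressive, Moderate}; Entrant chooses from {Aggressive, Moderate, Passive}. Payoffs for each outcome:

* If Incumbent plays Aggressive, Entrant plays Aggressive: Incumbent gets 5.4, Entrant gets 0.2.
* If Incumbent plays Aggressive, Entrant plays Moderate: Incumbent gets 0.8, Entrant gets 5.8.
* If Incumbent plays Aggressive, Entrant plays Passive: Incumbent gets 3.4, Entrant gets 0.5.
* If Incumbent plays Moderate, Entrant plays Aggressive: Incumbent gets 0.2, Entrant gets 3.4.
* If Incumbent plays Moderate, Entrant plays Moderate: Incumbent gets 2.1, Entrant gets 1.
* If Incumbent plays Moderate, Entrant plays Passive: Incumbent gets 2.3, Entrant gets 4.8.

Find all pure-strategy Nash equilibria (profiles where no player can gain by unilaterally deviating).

(Aggressive, Aggressive): Entrant can switch to Moderate (0.2 → 5.8). Not NE.
(Aggressive, Moderate): Incumbent can switch to Moderate (0.8 → 2.1). Not NE.
(Aggressive, Passive): Entrant can switch to Moderate (0.5 → 5.8). Not NE.
(Moderate, Aggressive): Incumbent can switch to Aggressive (0.2 → 5.4). Not NE.
(Moderate, Moderate): Entrant can switch to Aggressive (1 → 3.4). Not NE.
(Moderate, Passive): Incumbent can switch to Aggressive (2.3 → 3.4). Not NE.

This game has no pure Nash equilibrium.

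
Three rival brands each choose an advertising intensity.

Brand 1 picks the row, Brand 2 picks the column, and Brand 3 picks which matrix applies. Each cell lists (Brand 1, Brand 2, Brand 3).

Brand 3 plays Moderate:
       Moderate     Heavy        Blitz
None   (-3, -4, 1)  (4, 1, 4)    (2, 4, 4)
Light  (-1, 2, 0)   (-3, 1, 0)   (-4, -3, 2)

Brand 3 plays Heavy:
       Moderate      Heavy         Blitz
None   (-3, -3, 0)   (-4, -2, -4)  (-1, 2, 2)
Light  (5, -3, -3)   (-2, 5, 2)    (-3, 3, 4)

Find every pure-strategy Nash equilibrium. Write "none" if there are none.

(None, Moderate, Moderate): Brand 1 can switch to Light (-3 → -1). Not NE.
(None, Moderate, Heavy): Brand 1 can switch to Light (-3 → 5). Not NE.
(None, Heavy, Moderate): Brand 2 can switch to Blitz (1 → 4). Not NE.
(None, Heavy, Heavy): Brand 1 can switch to Light (-4 → -2). Not NE.
(None, Blitz, Moderate): Brand 1 gets 2, best alternative -4; Brand 2 gets 4, best alternative 1; Brand 3 gets 4, best alternative 2. No profitable deviation — NE.
(None, Blitz, Heavy): Brand 3 can switch to Moderate (2 → 4). Not NE.
(Light, Moderate, Moderate): Brand 1 gets -1, best alternative -3; Brand 2 gets 2, best alternative 1; Brand 3 gets 0, best alternative -3. No profitable deviation — NE.
(Light, Moderate, Heavy): Brand 2 can switch to Heavy (-3 → 5). Not NE.
(Light, Heavy, Moderate): Brand 1 can switch to None (-3 → 4). Not NE.
(Light, Heavy, Heavy): Brand 1 gets -2, best alternative -4; Brand 2 gets 5, best alternative 3; Brand 3 gets 2, best alternative 0. No profitable deviation — NE.
(Light, Blitz, Moderate): Brand 1 can switch to None (-4 → 2). Not NE.
(Light, Blitz, Heavy): Brand 1 can switch to None (-3 → -1). Not NE.

The pure Nash equilibria are (None, Blitz, Moderate); (Light, Moderate, Moderate); (Light, Heavy, Heavy).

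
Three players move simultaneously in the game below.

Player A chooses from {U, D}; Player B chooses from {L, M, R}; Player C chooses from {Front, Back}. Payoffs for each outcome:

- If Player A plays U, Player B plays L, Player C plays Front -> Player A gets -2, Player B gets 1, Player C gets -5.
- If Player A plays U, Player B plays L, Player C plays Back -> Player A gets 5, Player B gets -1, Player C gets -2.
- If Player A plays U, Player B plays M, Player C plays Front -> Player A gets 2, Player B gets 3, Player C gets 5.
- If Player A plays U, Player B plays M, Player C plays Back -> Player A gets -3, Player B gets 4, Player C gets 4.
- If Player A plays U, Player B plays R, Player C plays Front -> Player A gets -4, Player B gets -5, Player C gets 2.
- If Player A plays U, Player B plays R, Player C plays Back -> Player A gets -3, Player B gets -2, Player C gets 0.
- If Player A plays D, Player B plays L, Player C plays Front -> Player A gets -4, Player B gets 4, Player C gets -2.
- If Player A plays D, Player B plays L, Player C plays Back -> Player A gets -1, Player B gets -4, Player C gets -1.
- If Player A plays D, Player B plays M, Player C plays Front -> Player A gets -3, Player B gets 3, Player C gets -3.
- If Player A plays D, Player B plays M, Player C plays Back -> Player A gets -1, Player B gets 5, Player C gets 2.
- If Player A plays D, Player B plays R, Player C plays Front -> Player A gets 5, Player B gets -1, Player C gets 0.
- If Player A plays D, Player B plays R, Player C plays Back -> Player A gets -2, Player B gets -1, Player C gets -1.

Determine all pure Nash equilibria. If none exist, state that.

Mark each player's best response to every combination of opponents' strategies; a profile where every player is best-responding is a pure Nash equilibrium.
Player A against (L, Front): payoffs -2, -4 → best response U.
Player A against (L, Back): payoffs 5, -1 → best response U.
Player A against (M, Front): payoffs 2, -3 → best response U.
Player A against (M, Back): payoffs -3, -1 → best response D.
Player A against (R, Front): payoffs -4, 5 → best response D.
Player A against (R, Back): payoffs -3, -2 → best response D.
Player B against (U, Front): payoffs 1, 3, -5 → best response M.
Player B against (U, Back): payoffs -1, 4, -2 → best response M.
Player B against (D, Front): payoffs 4, 3, -1 → best response L.
Player B against (D, Back): payoffs -4, 5, -1 → best response M.
Player C against (U, L): payoffs -5, -2 → best response Back.
Player C against (U, M): payoffs 5, 4 → best response Front.
Player C against (U, R): payoffs 2, 0 → best response Front.
Player C against (D, L): payoffs -2, -1 → best response Back.
Player C against (D, M): payoffs -3, 2 → best response Back.
Player C against (D, R): payoffs 0, -1 → best response Front.
Mutual best responses: (U, M, Front); (D, M, Back).

The pure Nash equilibria are (U, M, Front), (D, M, Back).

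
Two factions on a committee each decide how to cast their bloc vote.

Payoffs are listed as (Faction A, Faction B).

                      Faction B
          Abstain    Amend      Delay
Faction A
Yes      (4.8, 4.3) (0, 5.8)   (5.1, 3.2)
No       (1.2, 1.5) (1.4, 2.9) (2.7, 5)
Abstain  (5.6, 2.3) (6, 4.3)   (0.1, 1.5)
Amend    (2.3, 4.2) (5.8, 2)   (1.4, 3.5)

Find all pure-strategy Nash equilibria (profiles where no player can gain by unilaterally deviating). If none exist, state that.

(Abstain, Amend)

Faction A against Abstain: payoffs 4.8, 1.2, 5.6, 2.3 → best response Abstain.
Faction A against Amend: payoffs 0, 1.4, 6, 5.8 → best response Abstain.
Faction A against Delay: payoffs 5.1, 2.7, 0.1, 1.4 → best response Yes.
Faction B against Yes: payoffs 4.3, 5.8, 3.2 → best response Amend.
Faction B against No: payoffs 1.5, 2.9, 5 → best response Delay.
Faction B against Abstain: payoffs 2.3, 4.3, 1.5 → best response Amend.
Faction B against Amend: payoffs 4.2, 2, 3.5 → best response Abstain.
Mutual best responses: (Abstain, Amend).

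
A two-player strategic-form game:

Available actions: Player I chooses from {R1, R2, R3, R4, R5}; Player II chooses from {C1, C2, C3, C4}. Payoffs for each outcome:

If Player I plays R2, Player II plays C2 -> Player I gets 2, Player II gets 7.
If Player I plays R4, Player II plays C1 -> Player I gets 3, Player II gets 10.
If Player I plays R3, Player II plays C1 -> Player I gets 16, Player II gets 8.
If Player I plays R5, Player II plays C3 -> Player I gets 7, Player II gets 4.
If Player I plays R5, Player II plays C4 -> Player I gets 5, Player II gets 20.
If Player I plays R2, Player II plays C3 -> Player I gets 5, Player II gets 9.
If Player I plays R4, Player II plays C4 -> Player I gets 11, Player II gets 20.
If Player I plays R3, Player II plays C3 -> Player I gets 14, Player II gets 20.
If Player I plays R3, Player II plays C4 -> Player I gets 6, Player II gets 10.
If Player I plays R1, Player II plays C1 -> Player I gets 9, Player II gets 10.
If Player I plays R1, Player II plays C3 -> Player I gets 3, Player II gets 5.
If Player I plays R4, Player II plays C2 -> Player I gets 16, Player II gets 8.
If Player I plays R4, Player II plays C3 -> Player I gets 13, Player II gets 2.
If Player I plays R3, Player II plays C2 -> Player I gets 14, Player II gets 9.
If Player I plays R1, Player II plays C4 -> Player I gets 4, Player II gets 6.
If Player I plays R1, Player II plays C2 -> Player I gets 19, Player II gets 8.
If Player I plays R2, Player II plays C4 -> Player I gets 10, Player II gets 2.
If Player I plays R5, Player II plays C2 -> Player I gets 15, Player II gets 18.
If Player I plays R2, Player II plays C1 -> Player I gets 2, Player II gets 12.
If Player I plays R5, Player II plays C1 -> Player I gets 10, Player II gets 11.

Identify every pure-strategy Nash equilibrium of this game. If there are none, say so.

Player I against C1: payoffs 9, 2, 16, 3, 10 → best response R3.
Player I against C2: payoffs 19, 2, 14, 16, 15 → best response R1.
Player I against C3: payoffs 3, 5, 14, 13, 7 → best response R3.
Player I against C4: payoffs 4, 10, 6, 11, 5 → best response R4.
Player II against R1: payoffs 10, 8, 5, 6 → best response C1.
Player II against R2: payoffs 12, 7, 9, 2 → best response C1.
Player II against R3: payoffs 8, 9, 20, 10 → best response C3.
Player II against R4: payoffs 10, 8, 2, 20 → best response C4.
Player II against R5: payoffs 11, 18, 4, 20 → best response C4.
Mutual best responses: (R3, C3); (R4, C4).

Pure-strategy Nash equilibria: (R3, C3); (R4, C4)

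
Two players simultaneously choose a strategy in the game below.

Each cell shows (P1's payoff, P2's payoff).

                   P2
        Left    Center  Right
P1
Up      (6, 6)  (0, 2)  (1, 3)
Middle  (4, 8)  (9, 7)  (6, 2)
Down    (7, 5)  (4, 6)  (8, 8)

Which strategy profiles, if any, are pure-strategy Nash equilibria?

P1 against Left: payoffs 6, 4, 7 → best response Down.
P1 against Center: payoffs 0, 9, 4 → best response Middle.
P1 against Right: payoffs 1, 6, 8 → best response Down.
P2 against Up: payoffs 6, 2, 3 → best response Left.
P2 against Middle: payoffs 8, 7, 2 → best response Left.
P2 against Down: payoffs 5, 6, 8 → best response Right.
Mutual best responses: (Down, Right).

(Down, Right)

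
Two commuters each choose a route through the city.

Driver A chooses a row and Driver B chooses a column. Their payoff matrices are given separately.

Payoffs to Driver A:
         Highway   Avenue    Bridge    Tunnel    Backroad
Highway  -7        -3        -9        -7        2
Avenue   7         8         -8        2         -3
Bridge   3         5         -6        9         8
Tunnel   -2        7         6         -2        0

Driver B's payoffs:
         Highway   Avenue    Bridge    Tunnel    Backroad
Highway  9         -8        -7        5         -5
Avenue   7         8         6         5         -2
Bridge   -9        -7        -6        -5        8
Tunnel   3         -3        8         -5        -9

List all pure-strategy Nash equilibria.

The pure Nash equilibria are (Avenue, Avenue), (Bridge, Backroad), (Tunnel, Bridge).

Driver A against Highway: payoffs -7, 7, 3, -2 → best response Avenue.
Driver A against Avenue: payoffs -3, 8, 5, 7 → best response Avenue.
Driver A against Bridge: payoffs -9, -8, -6, 6 → best response Tunnel.
Driver A against Tunnel: payoffs -7, 2, 9, -2 → best response Bridge.
Driver A against Backroad: payoffs 2, -3, 8, 0 → best response Bridge.
Driver B against Highway: payoffs 9, -8, -7, 5, -5 → best response Highway.
Driver B against Avenue: payoffs 7, 8, 6, 5, -2 → best response Avenue.
Driver B against Bridge: payoffs -9, -7, -6, -5, 8 → best response Backroad.
Driver B against Tunnel: payoffs 3, -3, 8, -5, -9 → best response Bridge.
Mutual best responses: (Avenue, Avenue); (Bridge, Backroad); (Tunnel, Bridge).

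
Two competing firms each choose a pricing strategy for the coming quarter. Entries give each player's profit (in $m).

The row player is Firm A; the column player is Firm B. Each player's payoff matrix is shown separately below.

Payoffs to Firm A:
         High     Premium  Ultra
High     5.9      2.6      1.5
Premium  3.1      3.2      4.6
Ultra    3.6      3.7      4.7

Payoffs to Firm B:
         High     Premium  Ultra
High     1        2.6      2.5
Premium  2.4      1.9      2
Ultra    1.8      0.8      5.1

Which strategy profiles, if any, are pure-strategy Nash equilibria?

The unique pure-strategy Nash equilibrium is (Ultra, Ultra).

Mark each player's best response to every combination of opponents' strategies; a profile where every player is best-responding is a pure Nash equilibrium.
Firm A against High: payoffs 5.9, 3.1, 3.6 → best response High.
Firm A against Premium: payoffs 2.6, 3.2, 3.7 → best response Ultra.
Firm A against Ultra: payoffs 1.5, 4.6, 4.7 → best response Ultra.
Firm B against High: payoffs 1, 2.6, 2.5 → best response Premium.
Firm B against Premium: payoffs 2.4, 1.9, 2 → best response High.
Firm B against Ultra: payoffs 1.8, 0.8, 5.1 → best response Ultra.
Mutual best responses: (Ultra, Ultra).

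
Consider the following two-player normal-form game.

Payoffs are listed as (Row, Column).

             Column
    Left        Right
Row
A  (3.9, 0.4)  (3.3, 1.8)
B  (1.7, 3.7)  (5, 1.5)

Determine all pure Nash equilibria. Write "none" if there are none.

Row against Left: payoffs 3.9, 1.7 → best response A.
Row against Right: payoffs 3.3, 5 → best response B.
Column against A: payoffs 0.4, 1.8 → best response Right.
Column against B: payoffs 3.7, 1.5 → best response Left.
No profile is a mutual best response for all players.

There is no pure-strategy Nash equilibrium.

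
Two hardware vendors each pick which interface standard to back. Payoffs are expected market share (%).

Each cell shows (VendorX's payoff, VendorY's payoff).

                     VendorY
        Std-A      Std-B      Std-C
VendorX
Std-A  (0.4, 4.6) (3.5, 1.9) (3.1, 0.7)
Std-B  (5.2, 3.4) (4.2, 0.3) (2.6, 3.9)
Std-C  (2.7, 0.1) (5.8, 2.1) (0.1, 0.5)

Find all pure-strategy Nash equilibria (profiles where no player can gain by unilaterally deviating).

(Std-C, Std-B)

VendorX against Std-A: payoffs 0.4, 5.2, 2.7 → best response Std-B.
VendorX against Std-B: payoffs 3.5, 4.2, 5.8 → best response Std-C.
VendorX against Std-C: payoffs 3.1, 2.6, 0.1 → best response Std-A.
VendorY against Std-A: payoffs 4.6, 1.9, 0.7 → best response Std-A.
VendorY against Std-B: payoffs 3.4, 0.3, 3.9 → best response Std-C.
VendorY against Std-C: payoffs 0.1, 2.1, 0.5 → best response Std-B.
Mutual best responses: (Std-C, Std-B).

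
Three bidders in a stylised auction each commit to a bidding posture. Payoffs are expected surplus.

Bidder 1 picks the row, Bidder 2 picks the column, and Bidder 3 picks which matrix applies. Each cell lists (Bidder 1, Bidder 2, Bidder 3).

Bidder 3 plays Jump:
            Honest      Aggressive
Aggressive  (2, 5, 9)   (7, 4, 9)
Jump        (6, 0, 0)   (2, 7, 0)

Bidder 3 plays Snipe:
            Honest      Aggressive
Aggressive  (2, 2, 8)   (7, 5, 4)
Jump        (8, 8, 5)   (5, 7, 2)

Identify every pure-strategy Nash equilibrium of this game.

Bidder 1 against (Honest, Jump): payoffs 2, 6 → best response Jump.
Bidder 1 against (Honest, Snipe): payoffs 2, 8 → best response Jump.
Bidder 1 against (Aggressive, Jump): payoffs 7, 2 → best response Aggressive.
Bidder 1 against (Aggressive, Snipe): payoffs 7, 5 → best response Aggressive.
Bidder 2 against (Aggressive, Jump): payoffs 5, 4 → best response Honest.
Bidder 2 against (Aggressive, Snipe): payoffs 2, 5 → best response Aggressive.
Bidder 2 against (Jump, Jump): payoffs 0, 7 → best response Aggressive.
Bidder 2 against (Jump, Snipe): payoffs 8, 7 → best response Honest.
Bidder 3 against (Aggressive, Honest): payoffs 9, 8 → best response Jump.
Bidder 3 against (Aggressive, Aggressive): payoffs 9, 4 → best response Jump.
Bidder 3 against (Jump, Honest): payoffs 0, 5 → best response Snipe.
Bidder 3 against (Jump, Aggressive): payoffs 0, 2 → best response Snipe.
Mutual best responses: (Jump, Honest, Snipe).

Pure NE: (Jump, Honest, Snipe)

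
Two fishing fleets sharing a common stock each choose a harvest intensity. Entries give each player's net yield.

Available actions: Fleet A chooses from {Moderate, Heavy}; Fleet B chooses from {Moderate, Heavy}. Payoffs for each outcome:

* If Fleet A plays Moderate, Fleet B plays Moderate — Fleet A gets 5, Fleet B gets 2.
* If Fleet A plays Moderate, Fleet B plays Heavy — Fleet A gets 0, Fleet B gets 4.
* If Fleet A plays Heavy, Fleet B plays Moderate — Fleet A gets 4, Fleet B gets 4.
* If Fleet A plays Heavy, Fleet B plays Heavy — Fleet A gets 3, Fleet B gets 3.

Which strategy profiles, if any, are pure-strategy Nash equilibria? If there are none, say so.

No pure-strategy Nash equilibrium.

Mark each player's best response to every combination of opponents' strategies; a profile where every player is best-responding is a pure Nash equilibrium.
Fleet A against Moderate: payoffs 5, 4 → best response Moderate.
Fleet A against Heavy: payoffs 0, 3 → best response Heavy.
Fleet B against Moderate: payoffs 2, 4 → best response Heavy.
Fleet B against Heavy: payoffs 4, 3 → best response Moderate.
No profile is a mutual best response for all players.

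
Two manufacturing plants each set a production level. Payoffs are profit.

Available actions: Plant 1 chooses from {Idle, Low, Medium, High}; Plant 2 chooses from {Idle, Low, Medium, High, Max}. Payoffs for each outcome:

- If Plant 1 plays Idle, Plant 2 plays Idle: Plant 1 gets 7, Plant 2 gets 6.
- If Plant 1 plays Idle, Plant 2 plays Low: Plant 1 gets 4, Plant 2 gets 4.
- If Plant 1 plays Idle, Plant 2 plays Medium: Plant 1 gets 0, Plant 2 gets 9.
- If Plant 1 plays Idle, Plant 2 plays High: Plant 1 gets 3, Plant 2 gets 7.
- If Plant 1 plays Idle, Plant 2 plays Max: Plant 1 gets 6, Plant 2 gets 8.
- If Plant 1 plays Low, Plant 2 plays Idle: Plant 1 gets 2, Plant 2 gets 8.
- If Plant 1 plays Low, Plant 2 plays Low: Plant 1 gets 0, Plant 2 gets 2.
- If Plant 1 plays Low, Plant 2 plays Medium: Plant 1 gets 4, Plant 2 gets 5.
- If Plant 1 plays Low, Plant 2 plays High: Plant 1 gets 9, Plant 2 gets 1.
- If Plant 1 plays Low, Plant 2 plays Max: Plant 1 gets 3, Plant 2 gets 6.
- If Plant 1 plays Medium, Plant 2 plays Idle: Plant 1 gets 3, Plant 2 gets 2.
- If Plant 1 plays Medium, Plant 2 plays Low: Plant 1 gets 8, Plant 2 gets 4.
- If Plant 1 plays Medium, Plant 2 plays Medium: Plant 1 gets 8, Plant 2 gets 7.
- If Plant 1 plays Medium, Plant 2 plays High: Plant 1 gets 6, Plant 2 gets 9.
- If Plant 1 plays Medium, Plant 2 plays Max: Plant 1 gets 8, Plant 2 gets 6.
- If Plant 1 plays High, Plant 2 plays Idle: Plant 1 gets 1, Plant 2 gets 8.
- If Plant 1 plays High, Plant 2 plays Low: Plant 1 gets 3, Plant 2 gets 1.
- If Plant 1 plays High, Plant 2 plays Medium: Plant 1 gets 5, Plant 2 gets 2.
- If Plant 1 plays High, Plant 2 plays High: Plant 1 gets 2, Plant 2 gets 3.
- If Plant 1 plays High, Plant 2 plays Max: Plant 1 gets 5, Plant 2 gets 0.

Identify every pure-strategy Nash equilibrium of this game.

Plant 1 against Idle: payoffs 7, 2, 3, 1 → best response Idle.
Plant 1 against Low: payoffs 4, 0, 8, 3 → best response Medium.
Plant 1 against Medium: payoffs 0, 4, 8, 5 → best response Medium.
Plant 1 against High: payoffs 3, 9, 6, 2 → best response Low.
Plant 1 against Max: payoffs 6, 3, 8, 5 → best response Medium.
Plant 2 against Idle: payoffs 6, 4, 9, 7, 8 → best response Medium.
Plant 2 against Low: payoffs 8, 2, 5, 1, 6 → best response Idle.
Plant 2 against Medium: payoffs 2, 4, 7, 9, 6 → best response High.
Plant 2 against High: payoffs 8, 1, 2, 3, 0 → best response Idle.
No profile is a mutual best response for all players.

This game has no pure Nash equilibrium.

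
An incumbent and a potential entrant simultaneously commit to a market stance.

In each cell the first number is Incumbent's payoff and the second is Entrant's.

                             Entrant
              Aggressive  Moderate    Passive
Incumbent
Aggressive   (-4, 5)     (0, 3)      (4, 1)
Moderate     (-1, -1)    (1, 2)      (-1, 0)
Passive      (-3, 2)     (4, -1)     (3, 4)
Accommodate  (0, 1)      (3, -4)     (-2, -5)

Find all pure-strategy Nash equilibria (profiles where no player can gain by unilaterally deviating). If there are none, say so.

(Accommodate, Aggressive)

(Aggressive, Aggressive): Incumbent can switch to Moderate (-4 → -1). Not NE.
(Aggressive, Moderate): Incumbent can switch to Moderate (0 → 1). Not NE.
(Aggressive, Passive): Entrant can switch to Aggressive (1 → 5). Not NE.
(Moderate, Aggressive): Incumbent can switch to Accommodate (-1 → 0). Not NE.
(Moderate, Moderate): Incumbent can switch to Passive (1 → 4). Not NE.
(Moderate, Passive): Incumbent can switch to Aggressive (-1 → 4). Not NE.
(Passive, Aggressive): Incumbent can switch to Moderate (-3 → -1). Not NE.
(Passive, Moderate): Entrant can switch to Aggressive (-1 → 2). Not NE.
(Accommodate, Aggressive): Incumbent gets 0, best alternative -1; Entrant gets 1, best alternative -4. No profitable deviation — NE.
(The remaining 3 profiles each have a profitable deviation by the same check.)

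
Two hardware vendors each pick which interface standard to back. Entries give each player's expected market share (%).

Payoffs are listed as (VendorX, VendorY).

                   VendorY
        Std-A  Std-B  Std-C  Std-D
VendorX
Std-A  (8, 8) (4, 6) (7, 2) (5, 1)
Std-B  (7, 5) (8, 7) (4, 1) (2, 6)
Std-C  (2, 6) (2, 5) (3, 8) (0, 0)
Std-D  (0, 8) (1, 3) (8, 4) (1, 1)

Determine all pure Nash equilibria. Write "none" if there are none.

For each player, find the best response to each opponent profile; mutual best responses are the pure NE.
VendorX against Std-A: payoffs 8, 7, 2, 0 → best response Std-A.
VendorX against Std-B: payoffs 4, 8, 2, 1 → best response Std-B.
VendorX against Std-C: payoffs 7, 4, 3, 8 → best response Std-D.
VendorX against Std-D: payoffs 5, 2, 0, 1 → best response Std-A.
VendorY against Std-A: payoffs 8, 6, 2, 1 → best response Std-A.
VendorY against Std-B: payoffs 5, 7, 1, 6 → best response Std-B.
VendorY against Std-C: payoffs 6, 5, 8, 0 → best response Std-C.
VendorY against Std-D: payoffs 8, 3, 4, 1 → best response Std-A.
Mutual best responses: (Std-A, Std-A); (Std-B, Std-B).

Pure-strategy Nash equilibria: (Std-A, Std-A) and (Std-B, Std-B)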